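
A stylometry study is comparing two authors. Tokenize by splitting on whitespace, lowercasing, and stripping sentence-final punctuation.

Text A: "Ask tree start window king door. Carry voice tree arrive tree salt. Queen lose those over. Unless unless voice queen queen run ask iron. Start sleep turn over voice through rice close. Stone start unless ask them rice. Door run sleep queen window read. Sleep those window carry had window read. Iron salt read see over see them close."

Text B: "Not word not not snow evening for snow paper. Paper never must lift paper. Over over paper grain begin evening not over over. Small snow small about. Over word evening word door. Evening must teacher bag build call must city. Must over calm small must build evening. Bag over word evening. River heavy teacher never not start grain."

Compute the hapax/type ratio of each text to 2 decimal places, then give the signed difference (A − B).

-0.20

A: hapax=7, V=27, ratio=0.26
B: hapax=11, V=24, ratio=0.46
Difference = 0.26 − 0.46 = -0.20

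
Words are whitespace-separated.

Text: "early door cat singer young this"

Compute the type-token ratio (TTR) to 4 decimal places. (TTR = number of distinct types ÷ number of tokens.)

1.0000

N = 6 tokens, V = 6 types.
TTR = V / N = 6 / 6 = 1.0000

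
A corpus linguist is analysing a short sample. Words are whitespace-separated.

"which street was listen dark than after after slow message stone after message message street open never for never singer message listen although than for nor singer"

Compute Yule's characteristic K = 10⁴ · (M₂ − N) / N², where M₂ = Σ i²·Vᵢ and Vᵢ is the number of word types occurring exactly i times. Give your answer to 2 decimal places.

Frequencies: message:4, after:3, street:2, listen:2, than:2, never:2, for:2, singer:2, which:1, was:1, dark:1, slow:1, stone:1, open:1, although:1, nor:1
N = 27. Frequency spectrum: V_1=8, V_2=6, V_3=1, V_4=1
M₂ = 1²·8 + 2²·6 + 3²·1 + 4²·1 = 57
K = 10000 × (57 − 27) / 27² = 411.52

411.52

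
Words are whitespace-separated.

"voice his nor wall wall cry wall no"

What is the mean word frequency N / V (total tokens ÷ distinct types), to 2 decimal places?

N = 8 tokens, V = 6 types.
Mean frequency = N / V = 8 / 6 = 1.33

1.33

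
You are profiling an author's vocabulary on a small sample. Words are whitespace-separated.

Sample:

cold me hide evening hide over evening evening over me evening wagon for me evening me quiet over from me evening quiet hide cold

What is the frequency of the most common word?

Frequencies: evening:6, me:5, hide:3, over:3, cold:2, quiet:2, wagon:1, for:1, from:1
Most common: 'evening' with frequency 6.

6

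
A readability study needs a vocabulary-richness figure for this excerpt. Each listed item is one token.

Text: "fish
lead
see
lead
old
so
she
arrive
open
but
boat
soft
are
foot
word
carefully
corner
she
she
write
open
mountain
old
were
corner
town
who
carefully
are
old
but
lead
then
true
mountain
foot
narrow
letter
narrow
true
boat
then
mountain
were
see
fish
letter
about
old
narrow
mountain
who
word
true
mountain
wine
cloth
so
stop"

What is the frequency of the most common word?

5

Frequencies: mountain:5, old:4, lead:3, she:3, true:3, narrow:3, fish:2, see:2, so:2, open:2, but:2, boat:2, are:2, foot:2, word:2, carefully:2, corner:2, were:2, who:2, then:2, letter:2, arrive:1, soft:1, write:1, town:1, about:1, wine:1, cloth:1, stop:1
Most common: 'mountain' with frequency 5.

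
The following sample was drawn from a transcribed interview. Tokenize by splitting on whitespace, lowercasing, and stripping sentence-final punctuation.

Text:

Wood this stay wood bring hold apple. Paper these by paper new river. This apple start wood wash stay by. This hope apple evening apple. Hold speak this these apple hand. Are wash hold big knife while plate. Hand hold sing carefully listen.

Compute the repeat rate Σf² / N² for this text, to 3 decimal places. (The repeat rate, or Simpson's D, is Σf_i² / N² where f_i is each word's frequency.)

0.057

Frequencies: apple:5, this:4, hold:4, wood:3, stay:2, paper:2, these:2, by:2, wash:2, hand:2, bring:1, new:1, river:1, start:1, hope:1, evening:1, speak:1, are:1, big:1, knife:1, … (5 more, each freq 1)
Σf² = 105; N² = 1849
Repeat rate = 105 / 1849 = 0.057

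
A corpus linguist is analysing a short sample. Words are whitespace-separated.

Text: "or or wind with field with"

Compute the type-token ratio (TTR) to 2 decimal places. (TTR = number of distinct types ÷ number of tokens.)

0.67

N = 6 tokens, V = 4 types.
TTR = V / N = 4 / 6 = 0.67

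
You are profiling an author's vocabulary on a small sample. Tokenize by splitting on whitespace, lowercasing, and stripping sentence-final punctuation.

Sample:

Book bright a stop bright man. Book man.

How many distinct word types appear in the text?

Distinct types: {a, book, bright, man, stop}
V = 5

5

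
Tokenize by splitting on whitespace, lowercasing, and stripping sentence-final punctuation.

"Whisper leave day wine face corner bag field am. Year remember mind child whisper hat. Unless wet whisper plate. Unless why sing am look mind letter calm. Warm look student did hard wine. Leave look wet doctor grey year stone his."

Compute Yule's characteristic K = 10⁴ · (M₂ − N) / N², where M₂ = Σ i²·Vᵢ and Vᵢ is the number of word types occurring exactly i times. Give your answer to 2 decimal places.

154.67

Frequencies: whisper:3, look:3, leave:2, wine:2, am:2, year:2, mind:2, unless:2, wet:2, day:1, face:1, corner:1, bag:1, field:1, remember:1, child:1, hat:1, plate:1, why:1, sing:1, … (10 more, each freq 1)
N = 41. Frequency spectrum: V_1=21, V_2=7, V_3=2
M₂ = 1²·21 + 2²·7 + 3²·2 = 67
K = 10000 × (67 − 41) / 41² = 154.67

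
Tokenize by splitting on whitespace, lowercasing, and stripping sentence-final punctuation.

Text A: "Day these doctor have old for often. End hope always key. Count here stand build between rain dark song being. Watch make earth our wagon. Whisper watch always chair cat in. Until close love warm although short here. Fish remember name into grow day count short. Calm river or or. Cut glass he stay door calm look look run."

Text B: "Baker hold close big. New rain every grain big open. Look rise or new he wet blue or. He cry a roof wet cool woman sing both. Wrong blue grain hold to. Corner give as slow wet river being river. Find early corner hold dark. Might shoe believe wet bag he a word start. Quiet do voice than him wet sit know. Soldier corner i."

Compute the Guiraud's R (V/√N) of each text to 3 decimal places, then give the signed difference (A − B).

A: V=50, N=59, R=6.509
B: V=48, N=65, R=5.954
Difference = 6.509 − 5.954 = 0.555

0.555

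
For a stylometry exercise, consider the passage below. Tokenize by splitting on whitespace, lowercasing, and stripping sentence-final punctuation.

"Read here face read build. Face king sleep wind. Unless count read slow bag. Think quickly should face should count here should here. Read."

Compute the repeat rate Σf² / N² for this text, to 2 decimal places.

Frequencies: read:4, here:3, face:3, should:3, count:2, build:1, king:1, sleep:1, wind:1, unless:1, slow:1, bag:1, think:1, quickly:1
Σf² = 56; N² = 576
Repeat rate = 56 / 576 = 0.10

0.10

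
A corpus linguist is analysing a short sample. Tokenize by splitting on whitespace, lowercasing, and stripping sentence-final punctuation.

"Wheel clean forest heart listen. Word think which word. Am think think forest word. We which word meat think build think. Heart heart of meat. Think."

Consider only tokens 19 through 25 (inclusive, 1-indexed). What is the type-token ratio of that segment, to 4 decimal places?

Segment tokens 19–25: think, build, think, heart, heart, of, meat
Segment N = 7, segment V = 5.
TTR = 5 / 7 = 0.7143

0.7143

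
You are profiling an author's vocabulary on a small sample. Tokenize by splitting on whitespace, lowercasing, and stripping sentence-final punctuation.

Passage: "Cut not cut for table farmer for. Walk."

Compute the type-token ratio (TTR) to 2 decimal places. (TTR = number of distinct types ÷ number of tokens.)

N = 8 tokens, V = 6 types.
TTR = V / N = 6 / 8 = 0.75

0.75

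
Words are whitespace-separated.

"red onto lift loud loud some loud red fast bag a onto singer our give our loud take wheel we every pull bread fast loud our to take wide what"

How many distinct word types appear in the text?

Distinct types: {a, bag, bread, every, fast, give, lift, loud, onto, our, pull, red, singer, some, take, to, we, what, wheel, wide}
V = 20

20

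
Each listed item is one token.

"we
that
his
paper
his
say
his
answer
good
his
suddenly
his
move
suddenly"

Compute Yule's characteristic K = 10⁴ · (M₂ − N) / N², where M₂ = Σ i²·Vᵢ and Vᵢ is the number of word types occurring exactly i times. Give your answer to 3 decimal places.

Frequencies: his:5, suddenly:2, we:1, that:1, paper:1, say:1, answer:1, good:1, move:1
N = 14. Frequency spectrum: V_1=7, V_2=1, V_5=1
M₂ = 1²·7 + 2²·1 + 5²·1 = 36
K = 10000 × (36 − 14) / 14² = 1122.449

1122.449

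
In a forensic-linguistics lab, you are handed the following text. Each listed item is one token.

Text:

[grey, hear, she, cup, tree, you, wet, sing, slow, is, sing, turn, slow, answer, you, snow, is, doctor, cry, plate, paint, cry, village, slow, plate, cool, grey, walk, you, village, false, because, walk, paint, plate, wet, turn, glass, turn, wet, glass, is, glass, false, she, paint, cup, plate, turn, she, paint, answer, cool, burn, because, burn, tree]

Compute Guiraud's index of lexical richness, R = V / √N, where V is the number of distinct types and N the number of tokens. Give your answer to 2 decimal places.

N = 57, V = 24.
√N = 7.549834
R = 24 / 7.549834 = 3.18

3.18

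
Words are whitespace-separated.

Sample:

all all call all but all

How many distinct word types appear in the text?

3

Distinct types: {all, but, call}
V = 3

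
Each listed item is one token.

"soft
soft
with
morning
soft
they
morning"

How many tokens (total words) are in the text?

7

Tokens: soft, soft, with, morning, soft, they, morning
N = 7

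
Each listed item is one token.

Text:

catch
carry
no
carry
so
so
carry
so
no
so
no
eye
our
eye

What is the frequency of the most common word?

4

Frequencies: so:4, carry:3, no:3, eye:2, catch:1, our:1
Most common: 'so' with frequency 4.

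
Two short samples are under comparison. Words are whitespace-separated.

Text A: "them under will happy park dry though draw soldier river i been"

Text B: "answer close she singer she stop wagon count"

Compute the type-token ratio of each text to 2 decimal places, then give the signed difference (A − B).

TTR(A) = 12/12 = 1.00
TTR(B) = 7/8 = 0.88
Difference = 1.00 − 0.88 = 0.12

0.12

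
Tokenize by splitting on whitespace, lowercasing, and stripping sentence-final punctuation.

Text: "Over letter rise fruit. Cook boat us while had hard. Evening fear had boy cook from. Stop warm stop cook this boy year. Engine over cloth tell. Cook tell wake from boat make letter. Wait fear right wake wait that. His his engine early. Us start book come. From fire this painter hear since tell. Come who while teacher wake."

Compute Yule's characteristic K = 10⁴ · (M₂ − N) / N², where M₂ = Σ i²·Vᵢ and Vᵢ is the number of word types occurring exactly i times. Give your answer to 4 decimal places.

161.1111

Frequencies: cook:4, from:3, tell:3, wake:3, over:2, letter:2, boat:2, us:2, while:2, had:2, fear:2, boy:2, stop:2, this:2, engine:2, wait:2, his:2, come:2, rise:1, fruit:1, … (17 more, each freq 1)
N = 60. Frequency spectrum: V_1=19, V_2=14, V_3=3, V_4=1
M₂ = 1²·19 + 2²·14 + 3²·3 + 4²·1 = 118
K = 10000 × (118 − 60) / 60² = 161.1111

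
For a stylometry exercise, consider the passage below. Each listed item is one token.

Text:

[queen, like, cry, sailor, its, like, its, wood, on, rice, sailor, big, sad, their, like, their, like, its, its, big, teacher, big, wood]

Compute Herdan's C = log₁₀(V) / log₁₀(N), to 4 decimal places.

N = 23, V = 12.
log₁₀(V) = 1.079181, log₁₀(N) = 1.361728
C = 1.079181 / 1.361728 = 0.7925

0.7925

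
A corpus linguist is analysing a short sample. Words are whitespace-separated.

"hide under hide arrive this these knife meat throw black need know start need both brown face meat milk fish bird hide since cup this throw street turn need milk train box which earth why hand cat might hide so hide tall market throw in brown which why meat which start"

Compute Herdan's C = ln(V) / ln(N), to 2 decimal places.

N = 51, V = 34.
ln(V) = 3.526361, ln(N) = 3.931826
C = 3.526361 / 3.931826 = 0.90

0.90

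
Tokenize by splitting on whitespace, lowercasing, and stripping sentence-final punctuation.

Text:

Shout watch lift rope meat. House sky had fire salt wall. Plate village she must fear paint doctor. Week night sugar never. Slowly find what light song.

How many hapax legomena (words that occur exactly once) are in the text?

Frequencies: shout:1, watch:1, lift:1, rope:1, meat:1, house:1, sky:1, had:1, fire:1, salt:1, wall:1, plate:1, village:1, she:1, must:1, fear:1, paint:1, doctor:1, week:1, night:1, … (7 more, each freq 1)
Hapax (freq=1): doctor, fear, find, fire, had, house, lift, light, meat, must, never, night, paint, plate, rope, salt, she, shout, sky, slowly, song, sugar, village, wall, watch, week, what

27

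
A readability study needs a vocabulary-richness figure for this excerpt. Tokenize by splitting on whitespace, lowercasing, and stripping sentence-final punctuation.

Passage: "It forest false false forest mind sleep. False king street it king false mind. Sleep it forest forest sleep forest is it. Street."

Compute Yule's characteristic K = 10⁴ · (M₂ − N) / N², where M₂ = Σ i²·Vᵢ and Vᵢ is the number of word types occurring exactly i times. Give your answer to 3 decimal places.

Frequencies: forest:5, it:4, false:4, sleep:3, mind:2, king:2, street:2, is:1
N = 23. Frequency spectrum: V_1=1, V_2=3, V_3=1, V_4=2, V_5=1
M₂ = 1²·1 + 2²·3 + 3²·1 + 4²·2 + 5²·1 = 79
K = 10000 × (79 − 23) / 23² = 1058.601

1058.601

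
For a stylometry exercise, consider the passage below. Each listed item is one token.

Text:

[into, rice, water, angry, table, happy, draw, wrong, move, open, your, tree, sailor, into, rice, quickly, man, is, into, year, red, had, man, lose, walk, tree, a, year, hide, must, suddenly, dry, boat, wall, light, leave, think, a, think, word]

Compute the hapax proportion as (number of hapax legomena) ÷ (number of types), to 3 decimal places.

Frequencies: into:3, rice:2, tree:2, man:2, year:2, a:2, think:2, water:1, angry:1, table:1, happy:1, draw:1, wrong:1, move:1, open:1, your:1, sailor:1, quickly:1, is:1, red:1, … (12 more, each freq 1)
Hapax count = 25; type count = 32.
Ratio = 25 / 32 = 0.781

0.781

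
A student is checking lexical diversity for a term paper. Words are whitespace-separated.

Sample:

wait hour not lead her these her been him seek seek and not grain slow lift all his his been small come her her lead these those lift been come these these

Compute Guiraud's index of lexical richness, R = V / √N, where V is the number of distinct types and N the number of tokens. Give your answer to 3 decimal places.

N = 32, V = 18.
√N = 5.656854
R = 18 / 5.656854 = 3.182

3.182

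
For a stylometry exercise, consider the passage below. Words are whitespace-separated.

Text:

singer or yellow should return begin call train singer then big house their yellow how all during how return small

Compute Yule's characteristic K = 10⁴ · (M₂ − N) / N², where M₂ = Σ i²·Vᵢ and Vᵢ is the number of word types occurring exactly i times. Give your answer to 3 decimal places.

200.000

Frequencies: singer:2, yellow:2, return:2, how:2, or:1, should:1, begin:1, call:1, train:1, then:1, big:1, house:1, their:1, all:1, during:1, small:1
N = 20. Frequency spectrum: V_1=12, V_2=4
M₂ = 1²·12 + 2²·4 = 28
K = 10000 × (28 − 20) / 20² = 200.000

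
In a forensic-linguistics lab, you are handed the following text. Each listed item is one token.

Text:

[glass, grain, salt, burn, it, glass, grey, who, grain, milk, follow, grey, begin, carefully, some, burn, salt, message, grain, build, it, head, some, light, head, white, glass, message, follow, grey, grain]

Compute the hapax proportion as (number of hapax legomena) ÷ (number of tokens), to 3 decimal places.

0.226

Frequencies: grain:4, glass:3, grey:3, salt:2, burn:2, it:2, follow:2, some:2, message:2, head:2, who:1, milk:1, begin:1, carefully:1, build:1, light:1, white:1
Hapax count = 7; token count = 31.
Ratio = 7 / 31 = 0.226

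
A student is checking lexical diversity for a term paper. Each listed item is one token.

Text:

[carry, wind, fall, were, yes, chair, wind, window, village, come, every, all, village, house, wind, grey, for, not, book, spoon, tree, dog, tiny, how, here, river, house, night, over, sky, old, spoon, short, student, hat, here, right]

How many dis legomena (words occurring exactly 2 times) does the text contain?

4

Frequencies: wind:3, village:2, house:2, spoon:2, here:2, carry:1, fall:1, were:1, yes:1, chair:1, window:1, come:1, every:1, all:1, grey:1, for:1, not:1, book:1, tree:1, dog:1, … (11 more, each freq 1)
Words with frequency 2: here, house, spoon, village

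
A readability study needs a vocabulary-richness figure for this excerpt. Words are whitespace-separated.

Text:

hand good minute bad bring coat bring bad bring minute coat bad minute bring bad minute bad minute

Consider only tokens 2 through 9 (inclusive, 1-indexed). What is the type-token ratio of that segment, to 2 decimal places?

Segment tokens 2–9: good, minute, bad, bring, coat, bring, bad, bring
Segment N = 8, segment V = 5.
TTR = 5 / 8 = 0.63

0.63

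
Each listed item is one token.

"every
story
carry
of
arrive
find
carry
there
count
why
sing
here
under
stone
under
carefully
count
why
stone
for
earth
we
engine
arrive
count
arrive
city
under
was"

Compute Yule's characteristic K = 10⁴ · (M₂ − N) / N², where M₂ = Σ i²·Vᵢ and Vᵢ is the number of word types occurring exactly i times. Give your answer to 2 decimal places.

285.37

Frequencies: arrive:3, count:3, under:3, carry:2, why:2, stone:2, every:1, story:1, of:1, find:1, there:1, sing:1, here:1, carefully:1, for:1, earth:1, we:1, engine:1, city:1, was:1
N = 29. Frequency spectrum: V_1=14, V_2=3, V_3=3
M₂ = 1²·14 + 2²·3 + 3²·3 = 53
K = 10000 × (53 − 29) / 29² = 285.37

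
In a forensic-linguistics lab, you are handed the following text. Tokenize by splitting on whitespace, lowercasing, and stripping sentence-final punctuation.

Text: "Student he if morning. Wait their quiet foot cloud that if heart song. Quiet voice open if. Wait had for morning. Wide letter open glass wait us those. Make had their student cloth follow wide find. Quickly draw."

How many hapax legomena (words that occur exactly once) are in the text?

Frequencies: if:3, wait:3, student:2, morning:2, their:2, quiet:2, open:2, had:2, wide:2, he:1, foot:1, cloud:1, that:1, heart:1, song:1, voice:1, for:1, letter:1, glass:1, us:1, … (7 more, each freq 1)
Hapax (freq=1): cloth, cloud, draw, find, follow, foot, for, glass, he, heart, letter, make, quickly, song, that, those, us, voice

18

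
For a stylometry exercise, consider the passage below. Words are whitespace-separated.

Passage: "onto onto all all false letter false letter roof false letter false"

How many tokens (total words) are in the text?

Tokens: onto, onto, all, all, false, letter, false, letter, roof, false, letter, false
N = 12

12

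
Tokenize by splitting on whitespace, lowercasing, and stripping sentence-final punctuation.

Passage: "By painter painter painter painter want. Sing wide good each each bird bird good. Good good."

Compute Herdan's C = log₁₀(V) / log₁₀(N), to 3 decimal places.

0.750

N = 16, V = 8.
log₁₀(V) = 0.903090, log₁₀(N) = 1.204120
C = 0.903090 / 1.204120 = 0.750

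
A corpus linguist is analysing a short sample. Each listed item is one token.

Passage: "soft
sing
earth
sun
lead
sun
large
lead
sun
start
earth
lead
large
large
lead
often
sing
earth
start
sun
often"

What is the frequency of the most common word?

Frequencies: sun:4, lead:4, earth:3, large:3, sing:2, start:2, often:2, soft:1
Most common: 'sun' with frequency 4.

4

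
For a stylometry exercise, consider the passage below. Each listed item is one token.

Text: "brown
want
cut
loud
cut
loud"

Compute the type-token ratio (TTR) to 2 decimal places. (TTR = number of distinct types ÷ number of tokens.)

0.67

N = 6 tokens, V = 4 types.
TTR = V / N = 4 / 6 = 0.67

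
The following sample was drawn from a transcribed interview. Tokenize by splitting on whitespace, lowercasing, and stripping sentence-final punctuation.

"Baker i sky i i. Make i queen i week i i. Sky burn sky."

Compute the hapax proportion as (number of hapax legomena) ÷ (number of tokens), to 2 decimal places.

0.33

Frequencies: i:7, sky:3, baker:1, make:1, queen:1, week:1, burn:1
Hapax count = 5; token count = 15.
Ratio = 5 / 15 = 0.33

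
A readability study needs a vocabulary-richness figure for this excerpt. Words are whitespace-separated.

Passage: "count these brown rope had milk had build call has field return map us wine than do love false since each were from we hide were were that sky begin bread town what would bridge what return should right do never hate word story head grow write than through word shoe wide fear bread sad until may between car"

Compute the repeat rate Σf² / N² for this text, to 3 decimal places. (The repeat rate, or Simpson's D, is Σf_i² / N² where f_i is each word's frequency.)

Frequencies: were:3, had:2, return:2, than:2, do:2, bread:2, what:2, word:2, count:1, these:1, brown:1, rope:1, milk:1, build:1, call:1, has:1, field:1, map:1, us:1, wine:1, … (30 more, each freq 1)
Σf² = 79; N² = 3481
Repeat rate = 79 / 3481 = 0.023

0.023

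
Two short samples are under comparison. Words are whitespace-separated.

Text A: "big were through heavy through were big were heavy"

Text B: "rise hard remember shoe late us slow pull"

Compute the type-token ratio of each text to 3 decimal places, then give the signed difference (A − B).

TTR(A) = 4/9 = 0.444
TTR(B) = 8/8 = 1.000
Difference = 0.444 − 1.000 = -0.556

-0.556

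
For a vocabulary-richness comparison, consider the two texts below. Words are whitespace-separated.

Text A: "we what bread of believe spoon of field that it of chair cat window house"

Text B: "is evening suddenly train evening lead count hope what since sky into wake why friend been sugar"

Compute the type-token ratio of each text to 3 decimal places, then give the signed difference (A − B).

TTR(A) = 13/15 = 0.867
TTR(B) = 16/17 = 0.941
Difference = 0.867 − 0.941 = -0.074

-0.074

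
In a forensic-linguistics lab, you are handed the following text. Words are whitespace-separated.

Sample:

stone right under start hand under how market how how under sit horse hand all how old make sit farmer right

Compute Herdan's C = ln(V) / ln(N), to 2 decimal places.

0.84

N = 21, V = 13.
ln(V) = 2.564949, ln(N) = 3.044522
C = 2.564949 / 3.044522 = 0.84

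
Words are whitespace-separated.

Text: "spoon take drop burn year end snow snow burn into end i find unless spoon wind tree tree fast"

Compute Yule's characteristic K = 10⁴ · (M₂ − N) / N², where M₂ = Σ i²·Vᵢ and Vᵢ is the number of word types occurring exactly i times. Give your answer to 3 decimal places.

Frequencies: spoon:2, burn:2, end:2, snow:2, tree:2, take:1, drop:1, year:1, into:1, i:1, find:1, unless:1, wind:1, fast:1
N = 19. Frequency spectrum: V_1=9, V_2=5
M₂ = 1²·9 + 2²·5 = 29
K = 10000 × (29 − 19) / 19² = 277.008

277.008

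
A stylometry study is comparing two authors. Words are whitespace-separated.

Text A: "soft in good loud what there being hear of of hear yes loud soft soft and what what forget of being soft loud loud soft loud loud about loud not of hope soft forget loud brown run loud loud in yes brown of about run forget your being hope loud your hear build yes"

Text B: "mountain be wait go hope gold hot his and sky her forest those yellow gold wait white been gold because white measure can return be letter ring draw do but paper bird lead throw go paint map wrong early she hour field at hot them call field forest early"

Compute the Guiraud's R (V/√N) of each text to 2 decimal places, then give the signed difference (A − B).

-2.98

A: V=19, N=54, R=2.59
B: V=39, N=49, R=5.57
Difference = 2.59 − 5.57 = -2.98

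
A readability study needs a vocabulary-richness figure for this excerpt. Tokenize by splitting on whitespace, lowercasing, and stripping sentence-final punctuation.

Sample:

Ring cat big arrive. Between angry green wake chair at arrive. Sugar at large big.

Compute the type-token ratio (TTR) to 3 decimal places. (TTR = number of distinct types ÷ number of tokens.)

0.800

N = 15 tokens, V = 12 types.
TTR = V / N = 12 / 15 = 0.800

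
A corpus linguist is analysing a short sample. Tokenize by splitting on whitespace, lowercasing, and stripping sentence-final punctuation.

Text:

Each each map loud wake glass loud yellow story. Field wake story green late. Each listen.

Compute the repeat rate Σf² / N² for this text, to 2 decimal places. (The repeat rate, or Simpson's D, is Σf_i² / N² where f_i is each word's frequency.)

0.11

Frequencies: each:3, loud:2, wake:2, story:2, map:1, glass:1, yellow:1, field:1, green:1, late:1, listen:1
Σf² = 28; N² = 256
Repeat rate = 28 / 256 = 0.11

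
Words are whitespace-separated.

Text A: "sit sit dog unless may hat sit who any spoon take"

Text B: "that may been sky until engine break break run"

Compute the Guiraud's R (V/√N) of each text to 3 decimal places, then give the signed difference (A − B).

0.047

A: V=9, N=11, R=2.714
B: V=8, N=9, R=2.667
Difference = 2.714 − 2.667 = 0.047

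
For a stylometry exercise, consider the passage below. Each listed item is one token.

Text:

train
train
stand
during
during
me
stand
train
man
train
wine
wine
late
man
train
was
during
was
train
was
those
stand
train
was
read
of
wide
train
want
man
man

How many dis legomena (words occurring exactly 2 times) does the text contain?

1

Frequencies: train:8, man:4, was:4, stand:3, during:3, wine:2, me:1, late:1, those:1, read:1, of:1, wide:1, want:1
Words with frequency 2: wine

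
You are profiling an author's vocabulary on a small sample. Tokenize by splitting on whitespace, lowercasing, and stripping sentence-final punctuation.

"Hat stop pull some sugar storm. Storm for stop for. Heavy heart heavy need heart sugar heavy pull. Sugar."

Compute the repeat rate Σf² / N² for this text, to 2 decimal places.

0.11

Frequencies: sugar:3, heavy:3, stop:2, pull:2, storm:2, for:2, heart:2, hat:1, some:1, need:1
Σf² = 41; N² = 361
Repeat rate = 41 / 361 = 0.11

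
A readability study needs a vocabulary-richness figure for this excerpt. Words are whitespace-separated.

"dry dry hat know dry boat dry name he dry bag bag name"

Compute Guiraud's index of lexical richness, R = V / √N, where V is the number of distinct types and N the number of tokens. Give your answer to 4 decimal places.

N = 13, V = 7.
√N = 3.605551
R = 7 / 3.605551 = 1.9415

1.9415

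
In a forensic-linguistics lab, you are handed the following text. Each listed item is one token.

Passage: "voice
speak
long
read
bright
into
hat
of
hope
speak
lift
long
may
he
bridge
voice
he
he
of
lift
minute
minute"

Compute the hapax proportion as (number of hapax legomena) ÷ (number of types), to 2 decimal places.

0.50

Frequencies: he:3, voice:2, speak:2, long:2, of:2, lift:2, minute:2, read:1, bright:1, into:1, hat:1, hope:1, may:1, bridge:1
Hapax count = 7; type count = 14.
Ratio = 7 / 14 = 0.50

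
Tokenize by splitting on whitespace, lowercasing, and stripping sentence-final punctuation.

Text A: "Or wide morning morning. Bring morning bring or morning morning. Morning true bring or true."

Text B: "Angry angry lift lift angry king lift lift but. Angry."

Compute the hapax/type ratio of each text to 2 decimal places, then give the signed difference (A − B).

A: hapax=1, V=5, ratio=0.20
B: hapax=2, V=4, ratio=0.50
Difference = 0.20 − 0.50 = -0.30

-0.30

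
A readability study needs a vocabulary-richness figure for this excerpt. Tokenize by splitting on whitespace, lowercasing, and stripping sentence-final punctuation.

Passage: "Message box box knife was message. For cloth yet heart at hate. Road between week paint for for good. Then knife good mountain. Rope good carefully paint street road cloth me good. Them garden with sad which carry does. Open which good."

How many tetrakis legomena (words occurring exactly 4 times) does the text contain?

0

Frequencies: good:5, for:3, message:2, box:2, knife:2, cloth:2, road:2, paint:2, which:2, was:1, yet:1, heart:1, at:1, hate:1, between:1, week:1, then:1, mountain:1, rope:1, carefully:1, … (9 more, each freq 1)
Words with frequency 4: (none)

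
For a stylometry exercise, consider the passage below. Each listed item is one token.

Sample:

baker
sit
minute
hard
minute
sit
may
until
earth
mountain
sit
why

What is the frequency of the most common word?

Frequencies: sit:3, minute:2, baker:1, hard:1, may:1, until:1, earth:1, mountain:1, why:1
Most common: 'sit' with frequency 3.

3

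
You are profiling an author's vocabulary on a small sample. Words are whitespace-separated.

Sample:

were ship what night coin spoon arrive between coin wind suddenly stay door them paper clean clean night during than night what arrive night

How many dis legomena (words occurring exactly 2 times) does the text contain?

4

Frequencies: night:4, what:2, coin:2, arrive:2, clean:2, were:1, ship:1, spoon:1, between:1, wind:1, suddenly:1, stay:1, door:1, them:1, paper:1, during:1, than:1
Words with frequency 2: arrive, clean, coin, what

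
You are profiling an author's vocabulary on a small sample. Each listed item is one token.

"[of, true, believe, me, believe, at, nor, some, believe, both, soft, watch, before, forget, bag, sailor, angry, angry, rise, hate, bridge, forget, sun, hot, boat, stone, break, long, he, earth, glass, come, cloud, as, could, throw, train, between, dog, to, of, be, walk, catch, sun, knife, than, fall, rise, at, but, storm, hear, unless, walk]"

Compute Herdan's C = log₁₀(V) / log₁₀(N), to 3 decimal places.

N = 55, V = 46.
log₁₀(V) = 1.662758, log₁₀(N) = 1.740363
C = 1.662758 / 1.740363 = 0.955

0.955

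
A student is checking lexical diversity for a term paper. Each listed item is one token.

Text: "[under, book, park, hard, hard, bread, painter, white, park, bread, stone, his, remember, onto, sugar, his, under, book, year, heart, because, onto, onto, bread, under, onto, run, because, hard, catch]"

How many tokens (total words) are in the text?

Tokens: under, book, park, hard, hard, bread, painter, white, park, bread, stone, his, remember, onto, sugar, his, under, book, year, heart, because, onto, onto, bread, under, onto, run, because, hard, catch
N = 30

30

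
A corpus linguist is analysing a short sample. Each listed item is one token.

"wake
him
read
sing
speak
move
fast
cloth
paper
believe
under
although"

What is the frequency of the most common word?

Frequencies: wake:1, him:1, read:1, sing:1, speak:1, move:1, fast:1, cloth:1, paper:1, believe:1, under:1, although:1
Most common: 'wake' with frequency 1.

1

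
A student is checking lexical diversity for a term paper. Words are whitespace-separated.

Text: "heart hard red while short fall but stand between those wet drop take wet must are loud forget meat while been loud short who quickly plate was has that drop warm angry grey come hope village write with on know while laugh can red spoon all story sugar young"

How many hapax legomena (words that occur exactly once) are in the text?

36

Frequencies: while:3, red:2, short:2, wet:2, drop:2, loud:2, heart:1, hard:1, fall:1, but:1, stand:1, between:1, those:1, take:1, must:1, are:1, forget:1, meat:1, been:1, who:1, … (22 more, each freq 1)
Hapax (freq=1): all, angry, are, been, between, but, can, come, fall, forget, grey, hard, has, heart, hope, know, laugh, meat, must, on, plate, quickly, spoon, stand, story, sugar, take, that, those, village, warm, was, who, with, write, young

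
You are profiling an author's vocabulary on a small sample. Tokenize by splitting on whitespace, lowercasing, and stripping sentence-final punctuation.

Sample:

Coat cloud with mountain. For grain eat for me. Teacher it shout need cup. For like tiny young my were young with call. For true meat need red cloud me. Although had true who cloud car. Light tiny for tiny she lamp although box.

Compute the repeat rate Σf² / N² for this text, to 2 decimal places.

0.05

Frequencies: for:5, cloud:3, tiny:3, with:2, me:2, need:2, young:2, true:2, although:2, coat:1, mountain:1, grain:1, eat:1, teacher:1, it:1, shout:1, cup:1, like:1, my:1, were:1, … (10 more, each freq 1)
Σf² = 88; N² = 1936
Repeat rate = 88 / 1936 = 0.05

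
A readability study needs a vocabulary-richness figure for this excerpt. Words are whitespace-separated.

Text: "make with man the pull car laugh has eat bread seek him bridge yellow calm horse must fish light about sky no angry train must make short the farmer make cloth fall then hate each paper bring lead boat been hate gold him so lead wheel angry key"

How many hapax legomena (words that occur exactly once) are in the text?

33

Frequencies: make:3, the:2, him:2, must:2, angry:2, hate:2, lead:2, with:1, man:1, pull:1, car:1, laugh:1, has:1, eat:1, bread:1, seek:1, bridge:1, yellow:1, calm:1, horse:1, … (20 more, each freq 1)
Hapax (freq=1): about, been, boat, bread, bridge, bring, calm, car, cloth, each, eat, fall, farmer, fish, gold, has, horse, key, laugh, light, man, no, paper, pull, seek, short, sky, so, then, train, wheel, with, yellow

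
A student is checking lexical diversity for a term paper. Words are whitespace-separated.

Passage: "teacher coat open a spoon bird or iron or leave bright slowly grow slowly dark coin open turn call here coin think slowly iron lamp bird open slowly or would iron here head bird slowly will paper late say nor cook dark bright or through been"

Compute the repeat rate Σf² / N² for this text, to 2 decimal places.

0.05

Frequencies: slowly:5, or:4, open:3, bird:3, iron:3, bright:2, dark:2, coin:2, here:2, teacher:1, coat:1, a:1, spoon:1, leave:1, grow:1, turn:1, call:1, think:1, lamp:1, would:1, … (9 more, each freq 1)
Σf² = 104; N² = 2116
Repeat rate = 104 / 2116 = 0.05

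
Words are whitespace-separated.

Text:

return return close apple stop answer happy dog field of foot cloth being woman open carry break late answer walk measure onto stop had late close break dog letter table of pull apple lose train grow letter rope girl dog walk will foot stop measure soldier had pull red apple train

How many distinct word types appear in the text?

Distinct types: {answer, apple, being, break, carry, close, cloth, dog, field, foot, girl, grow, had, happy, late, letter, lose, measure, of, onto, open, pull, red, return, rope, soldier, stop, table, train, walk, will, woman}
V = 32

32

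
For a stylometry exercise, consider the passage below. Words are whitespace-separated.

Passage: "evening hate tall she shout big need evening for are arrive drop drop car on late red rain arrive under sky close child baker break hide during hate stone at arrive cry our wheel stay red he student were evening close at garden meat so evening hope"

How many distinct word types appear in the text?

37

Distinct types: {are, arrive, at, baker, big, break, car, child, close, cry, drop, during, evening, for, garden, hate, he, hide, hope, late, meat, need, on, our, rain, red, she, shout, sky, so, stay, stone, student, tall, under, were, wheel}
V = 37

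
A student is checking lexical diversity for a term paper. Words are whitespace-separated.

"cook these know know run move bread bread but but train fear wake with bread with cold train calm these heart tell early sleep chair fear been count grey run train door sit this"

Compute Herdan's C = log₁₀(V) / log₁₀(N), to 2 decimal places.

0.90

N = 34, V = 24.
log₁₀(V) = 1.380211, log₁₀(N) = 1.531479
C = 1.380211 / 1.531479 = 0.90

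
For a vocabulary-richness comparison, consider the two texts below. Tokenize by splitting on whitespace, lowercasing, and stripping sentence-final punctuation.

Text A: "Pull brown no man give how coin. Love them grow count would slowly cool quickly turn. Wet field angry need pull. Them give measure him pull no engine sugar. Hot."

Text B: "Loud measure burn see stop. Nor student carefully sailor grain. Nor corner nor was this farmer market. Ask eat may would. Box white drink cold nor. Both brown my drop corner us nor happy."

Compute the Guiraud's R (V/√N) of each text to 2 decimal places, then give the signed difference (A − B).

A: V=25, N=30, R=4.56
B: V=29, N=34, R=4.97
Difference = 4.56 − 4.97 = -0.41

-0.41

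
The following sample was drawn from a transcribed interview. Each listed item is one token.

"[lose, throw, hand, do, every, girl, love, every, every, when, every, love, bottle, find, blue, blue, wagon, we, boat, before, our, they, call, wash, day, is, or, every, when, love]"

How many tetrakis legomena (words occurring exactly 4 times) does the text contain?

0

Frequencies: every:5, love:3, when:2, blue:2, lose:1, throw:1, hand:1, do:1, girl:1, bottle:1, find:1, wagon:1, we:1, boat:1, before:1, our:1, they:1, call:1, wash:1, day:1, … (2 more, each freq 1)
Words with frequency 4: (none)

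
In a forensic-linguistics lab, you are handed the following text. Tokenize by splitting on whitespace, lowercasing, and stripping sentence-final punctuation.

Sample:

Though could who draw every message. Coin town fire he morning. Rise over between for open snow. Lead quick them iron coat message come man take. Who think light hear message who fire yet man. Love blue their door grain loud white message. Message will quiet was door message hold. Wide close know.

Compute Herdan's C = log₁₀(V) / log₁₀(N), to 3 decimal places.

N = 53, V = 43.
log₁₀(V) = 1.633468, log₁₀(N) = 1.724276
C = 1.633468 / 1.724276 = 0.947

0.947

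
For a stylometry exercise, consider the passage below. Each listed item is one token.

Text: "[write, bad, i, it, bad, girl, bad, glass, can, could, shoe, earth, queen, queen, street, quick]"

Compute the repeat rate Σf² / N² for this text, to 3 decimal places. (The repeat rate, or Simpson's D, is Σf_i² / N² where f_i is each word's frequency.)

Frequencies: bad:3, queen:2, write:1, i:1, it:1, girl:1, glass:1, can:1, could:1, shoe:1, earth:1, street:1, quick:1
Σf² = 24; N² = 256
Repeat rate = 24 / 256 = 0.094

0.094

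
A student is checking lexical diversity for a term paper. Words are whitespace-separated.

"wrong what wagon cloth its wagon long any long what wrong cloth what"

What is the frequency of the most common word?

3

Frequencies: what:3, wrong:2, wagon:2, cloth:2, long:2, its:1, any:1
Most common: 'what' with frequency 3.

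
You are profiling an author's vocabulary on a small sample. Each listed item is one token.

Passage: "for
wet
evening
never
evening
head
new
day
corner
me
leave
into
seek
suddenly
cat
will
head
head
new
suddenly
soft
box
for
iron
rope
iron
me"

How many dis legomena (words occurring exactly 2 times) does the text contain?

6

Frequencies: head:3, for:2, evening:2, new:2, me:2, suddenly:2, iron:2, wet:1, never:1, day:1, corner:1, leave:1, into:1, seek:1, cat:1, will:1, soft:1, box:1, rope:1
Words with frequency 2: evening, for, iron, me, new, suddenly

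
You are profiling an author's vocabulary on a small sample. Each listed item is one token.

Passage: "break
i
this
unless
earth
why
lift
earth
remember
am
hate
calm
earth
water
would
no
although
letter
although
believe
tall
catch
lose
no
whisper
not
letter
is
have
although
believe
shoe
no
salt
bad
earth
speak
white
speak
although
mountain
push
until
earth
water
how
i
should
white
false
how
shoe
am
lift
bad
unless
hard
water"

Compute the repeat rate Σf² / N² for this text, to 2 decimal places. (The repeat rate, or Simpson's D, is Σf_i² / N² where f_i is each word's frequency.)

0.04

Frequencies: earth:5, although:4, water:3, no:3, i:2, unless:2, lift:2, am:2, letter:2, believe:2, shoe:2, bad:2, speak:2, white:2, how:2, break:1, this:1, why:1, remember:1, hate:1, … (16 more, each freq 1)
Σf² = 124; N² = 3364
Repeat rate = 124 / 3364 = 0.04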